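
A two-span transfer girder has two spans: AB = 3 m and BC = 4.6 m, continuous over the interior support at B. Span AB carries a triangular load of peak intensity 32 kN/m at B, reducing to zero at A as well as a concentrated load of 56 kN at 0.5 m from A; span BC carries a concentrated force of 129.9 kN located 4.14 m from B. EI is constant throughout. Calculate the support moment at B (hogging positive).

Insert a hinge at B; M_B is the redundant, and each span becomes simply supported.
End slopes at the hinge B, treating each span as simply supported:
  span AB: triangular load, peak 32: w₀L³/(45EI) = 19.2/EI
  span AB: point load 56 at a = 0.5: Pab(L + a)/(6LEI) = 13.61/EI
  span BC: point load 129.9 at a = 4.14: Pab(L + b)/(6LEI) = 45.35/EI
  relative rotation θ_0 = (32.81 + 45.35)/EI = 78.16/EI
A unit hogging moment at B produces rotation L₁/(3EI) + L₂/(3EI) = 2.533/EI.
Compatibility: M_B·(L₁+L₂)/(3EI) = θ_0, giving M_B = 30.85 kN·m (hogging).

M_B = 30.85 kN·m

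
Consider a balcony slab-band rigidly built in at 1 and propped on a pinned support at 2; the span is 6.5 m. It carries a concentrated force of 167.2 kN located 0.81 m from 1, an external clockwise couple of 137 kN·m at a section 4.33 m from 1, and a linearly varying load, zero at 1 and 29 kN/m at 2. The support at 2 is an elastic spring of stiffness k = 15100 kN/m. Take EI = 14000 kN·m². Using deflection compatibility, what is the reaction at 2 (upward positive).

Take the reaction at 2 as the redundant and release it; the primary structure is a cantilever fixed at 1.
Deflection at 2 on the released cantilever, summing each load's contribution:
  point load 167.2 at a = 0.81: Pa²(3L − a)/(6EI) = 341.7/EI
  clockwise couple 137 at a = 4.33: M₀a(2L − a)/(2EI) = 2572/EI
  triangular load, peak 29 at the free end: 11w₀L⁴/(120EI) = 4745/EI
  δ_0 = 7659/EI
Flexibility coefficient — unit upward force at 2: δ_{22} = L³/(3EI) = 91.54/EI.
With EI = 14000 kN·m²: δ_0 = 0.54704 m and δ_{22} = 0.006539 m/kN.
Compatibility — the spring shortens by R_2/k under the reaction it provides: δ_0 − R_2·δ_{22} = R_2/k. With 1/k = 0.000066 m/kN, R_2 = δ_0 / (δ_{22} + 1/k) = 0.54704 / (0.006539 + 0.000066) = 82.82 kN.

R_2 = 82.82 kN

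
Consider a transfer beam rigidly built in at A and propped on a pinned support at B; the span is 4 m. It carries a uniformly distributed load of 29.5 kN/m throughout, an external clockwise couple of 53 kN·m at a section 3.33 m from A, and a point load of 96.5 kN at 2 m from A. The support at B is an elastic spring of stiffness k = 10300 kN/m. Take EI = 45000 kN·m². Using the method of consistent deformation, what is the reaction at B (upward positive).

Choose R_B as the redundant. The primary structure is the cantilever fixed at A.
Deflection at B on the released cantilever, summing each load's contribution:
  UDL 29.5: wL⁴/(8EI) = 944/EI
  clockwise couple 53 at a = 3.33: M₀a(2L − a)/(2EI) = 412.1/EI
  point load 96.5 at a = 2: Pa²(3L − a)/(6EI) = 643.3/EI
  δ_0 = 1999/EI
Tip deflection under a unit load at B: L³/(3EI) = 21.33/EI.
With EI = 45000 kN·m²: δ_0 = 0.044432 m and δ_{BB} = 0.000474 m/kN.
Compatibility — the spring shortens by R_B/k under the reaction it provides: δ_0 − R_B·δ_{BB} = R_B/k. With 1/k = 0.000097 m/kN, R_B = δ_0 / (δ_{BB} + 1/k) = 0.044432 / (0.000474 + 0.000097) = 77.79 kN.

R_B = 77.79 kN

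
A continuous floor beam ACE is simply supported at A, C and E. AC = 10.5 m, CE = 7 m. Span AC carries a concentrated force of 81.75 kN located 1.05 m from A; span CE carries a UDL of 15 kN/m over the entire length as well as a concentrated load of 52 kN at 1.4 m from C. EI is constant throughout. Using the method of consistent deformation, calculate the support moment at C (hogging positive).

M_C = 83.21 kN·m

Insert a hinge at C; M_C is the redundant, and each span becomes simply supported.
Rotations at C on the released spans (each span's end-slope, ×1/EI):
  span AC: point load 81.75 at a = 1.05: Pab(L + a)/(6LEI) = 148.7/EI
  span CE: UDL 15: wL³/(24EI) = 214.4/EI
  span CE: point load 52 at a = 1.4: Pab(L + b)/(6LEI) = 122.3/EI
  relative rotation θ_0 = (148.7 + 336.7)/EI = 485.4/EI
A unit hogging moment at C produces rotation L₁/(3EI) + L₂/(3EI) = 5.833/EI.
Compatibility: M_C·(L₁+L₂)/(3EI) = θ_0, giving M_C = 83.21 kN·m (hogging).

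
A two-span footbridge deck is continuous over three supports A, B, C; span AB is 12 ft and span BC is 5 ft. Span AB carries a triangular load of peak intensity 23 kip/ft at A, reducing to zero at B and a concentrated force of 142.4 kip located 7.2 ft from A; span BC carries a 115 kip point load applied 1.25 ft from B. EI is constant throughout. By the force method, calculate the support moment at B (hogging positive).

M_B = 395.7 kip·ft

Insert a hinge at B; M_B is the redundant, and each span becomes simply supported.
End slopes at the hinge B, treating each span as simply supported:
  span AB: triangular load, peak 23: 7w₀L³/(360EI) = 772.8/EI
  span AB: point load 142.4 at a = 7.2: Pab(L + a)/(6LEI) = 1312/EI
  span BC: point load 115 at a = 1.25: Pab(L + b)/(6LEI) = 157.2/EI
  relative rotation θ_0 = (2085 + 157.2)/EI = 2242/EI
A unit hogging moment at B produces rotation L₁/(3EI) + L₂/(3EI) = 5.667/EI.
Slope continuity at B: θ_0 = M_B·5.667/EI, so M_B = 2242/5.667 = 395.7 kip·ft (hogging).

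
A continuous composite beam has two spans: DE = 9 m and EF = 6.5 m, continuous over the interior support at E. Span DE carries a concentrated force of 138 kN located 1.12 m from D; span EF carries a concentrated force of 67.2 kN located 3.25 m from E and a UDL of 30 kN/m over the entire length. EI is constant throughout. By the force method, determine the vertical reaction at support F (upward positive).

Take M_E as the redundant. Released structure: two simple spans DE and EF with a hinge at E.
Rotations at E on the released spans (each span's end-slope, ×1/EI):
  span DE: point load 138 at a = 1.12: Pab(L + a)/(6LEI) = 228.2/EI
  span EF: point load 67.2 at a = 3.25: Pab(L + b)/(6LEI) = 177.4/EI
  span EF: UDL 30: wL³/(24EI) = 343.3/EI
  relative rotation θ_0 = (228.2 + 520.7)/EI = 749/EI
A unit hogging moment at E produces rotation L₁/(3EI) + L₂/(3EI) = 5.167/EI.
Slope continuity at E: θ_0 = M_E·5.167/EI, so M_E = 749/5.167 = 145 kN·m (hogging).
Span EF, ΣM about F: R_E^{EF}·6.5 = 852.1 + 145, so R_E^{EF} = 153.4 kN and R_F = 262.2 − 153.4 = 108.8 kN.

R_F = 108.8 kN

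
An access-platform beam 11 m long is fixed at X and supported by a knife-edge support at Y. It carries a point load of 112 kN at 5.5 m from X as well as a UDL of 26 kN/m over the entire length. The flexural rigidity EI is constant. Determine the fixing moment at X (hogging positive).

M_X = 624.2 kN·m

Choose R_Y as the redundant. The primary structure is the cantilever fixed at X.
Deflection at Y on the released cantilever, summing each load's contribution:
  point load 112 at a = 5.5: Pa²(3L − a)/(6EI) = 15528/EI
  UDL 26: wL⁴/(8EI) = 47583/EI
  δ_0 = 63112/EI
Flexibility coefficient — unit upward force at Y: δ_{YY} = L³/(3EI) = 443.7/EI.
The prop prevents deflection at Y: R_Y = δ_0/δ_{YY} = 63112/443.7 = 142.2 kN.
Moment equilibrium about X: M_X = Σ(load moments about X) − R_Y·L = 2189 − 142.2×11 = 624.2 kN·m.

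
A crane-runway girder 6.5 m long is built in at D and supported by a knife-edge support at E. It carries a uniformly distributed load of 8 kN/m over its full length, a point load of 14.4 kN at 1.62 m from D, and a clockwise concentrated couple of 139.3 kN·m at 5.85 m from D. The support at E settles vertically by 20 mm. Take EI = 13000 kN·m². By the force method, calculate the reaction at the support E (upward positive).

Remove the prop at E; the released (primary) structure is a cantilever built in at D.
Primary-structure tip deflection at E by superposition:
  UDL 8: wL⁴/(8EI) = 1785/EI
  point load 14.4 at a = 1.62: Pa²(3L − a)/(6EI) = 112.6/EI
  clockwise couple 139.3 at a = 5.85: M₀a(2L − a)/(2EI) = 2913/EI
  δ_0 = 4811/EI
Tip deflection under a unit load at E: L³/(3EI) = 91.54/EI.
With EI = 13000 kN·m²: δ_0 = 0.37007 m and δ_{EE} = 0.007042 m/kN.
Compatibility — the beam at E must follow the support down by 0.02 m: δ_0 − R_E·δ_{EE} = 0.02, so R_E = (0.37007 − 0.02)/0.007042 = 49.71 kN.

R_E = 49.71 kN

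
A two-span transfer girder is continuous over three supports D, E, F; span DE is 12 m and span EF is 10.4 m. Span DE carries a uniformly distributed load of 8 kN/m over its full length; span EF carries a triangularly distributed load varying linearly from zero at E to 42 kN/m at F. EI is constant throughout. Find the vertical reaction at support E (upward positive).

Insert a hinge at E; M_E is the redundant, and each span becomes simply supported.
Rotations at E on the released spans (each span's end-slope, ×1/EI):
  span DE: UDL 8: wL³/(24EI) = 576/EI
  span EF: triangular load, peak 42: 7w₀L³/(360EI) = 918.6/EI
  relative rotation θ_0 = (576 + 918.6)/EI = 1495/EI
A unit hogging moment at E produces rotation L₁/(3EI) + L₂/(3EI) = 7.467/EI.
Slope continuity at E: θ_0 = M_E·7.467/EI, so M_E = 1495/7.467 = 200.2 kN·m (hogging).
Span DE, ΣM about D with M_E applied at E: R_E^{DE}·12 = 576 + 200.2, so R_E^{DE} = 64.68 kN and R_D = 96 − 64.68 = 31.32 kN.
Span EF, ΣM about F: R_E^{EF}·10.4 = 757.1 + 200.2, so R_E^{EF} = 92.05 kN and R_F = 218.4 − 92.05 = 126.4 kN.
R_E = 64.68 + 92.05 = 156.7 kN.

R_E = 156.7 kN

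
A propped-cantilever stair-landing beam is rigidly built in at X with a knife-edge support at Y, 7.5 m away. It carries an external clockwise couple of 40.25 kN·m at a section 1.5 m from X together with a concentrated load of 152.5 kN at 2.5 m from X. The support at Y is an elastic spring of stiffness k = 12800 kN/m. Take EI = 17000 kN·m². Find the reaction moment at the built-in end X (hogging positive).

M_X = 232.1 kN·m

Choose R_Y as the redundant. The primary structure is the cantilever fixed at X.
Free-end deflection of the primary structure under the applied loading (downward +):
  clockwise couple 40.25 at a = 1.5: M₀a(2L − a)/(2EI) = 407.5/EI
  point load 152.5 at a = 2.5: Pa²(3L − a)/(6EI) = 3177/EI
  δ_0 = 3585/EI
Tip deflection under a unit load at Y: L³/(3EI) = 140.6/EI.
With EI = 17000 kN·m²: δ_0 = 0.21086 m and δ_{YY} = 0.008272 m/kN.
Compatibility — the spring shortens by R_Y/k under the reaction it provides: δ_0 − R_Y·δ_{YY} = R_Y/k. With 1/k = 0.000078 m/kN, R_Y = δ_0 / (δ_{YY} + 1/k) = 0.21086 / (0.008272 + 0.000078) = 25.25 kN.
Moment equilibrium about X: M_X = Σ(load moments about X) − R_Y·L = 421.5 − 25.25×7.5 = 232.1 kN·m.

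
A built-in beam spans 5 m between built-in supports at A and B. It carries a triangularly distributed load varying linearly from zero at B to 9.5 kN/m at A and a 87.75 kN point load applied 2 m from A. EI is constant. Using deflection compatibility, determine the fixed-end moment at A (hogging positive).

M_A = 75.06 kN·m

Take the two fixed-end moments M_A, M_B as redundants; the released structure is the simple span AB.
Simple-span end rotations at A and B under the given loads:
  at A: triangular load, peak 9.5: w₀L³/(45EI) = 26.39/EI
  at B: triangular load, peak 9.5: 7w₀L³/(360EI) = 23.09/EI
  at A: point load 87.75 at a = 2: Pab(L + b)/(6LEI) = 140.4/EI
  at B: point load 87.75 at a = 2: Pab(L + a)/(6LEI) = 122.8/EI
  θ_A0 = 166.8/EI,  θ_B0 = 145.9/EI
Flexibility coefficients: a unit moment at one end gives L/(3EI) there and L/(6EI) at the far end, so f₁₁ = f₂₂ = 1.667/EI and f₁₂ = f₂₁ = 0.8333/EI.
Compatibility — zero rotation at each built-in end:
  1.667 M_A + 0.8333 M_B = 166.8
  0.8333 M_A + 1.667 M_B = 145.9
Solving the pair gives M_A = 75.06 kN·m and M_B = 50.04 kN·m (hogging).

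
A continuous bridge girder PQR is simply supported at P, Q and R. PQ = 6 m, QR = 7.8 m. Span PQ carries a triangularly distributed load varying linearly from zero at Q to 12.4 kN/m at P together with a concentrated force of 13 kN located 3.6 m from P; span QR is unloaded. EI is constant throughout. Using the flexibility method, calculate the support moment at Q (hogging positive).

Take M_Q as the redundant. Released structure: two simple spans PQ and QR with a hinge at Q.
Discontinuity in slope at Q on the released structure — sum the simple-span end rotations:
  span PQ: triangular load, peak 12.4: 7w₀L³/(360EI) = 52.08/EI
  span PQ: point load 13 at a = 3.6: Pab(L + a)/(6LEI) = 29.95/EI
  relative rotation θ_0 = (82.03 + 0)/EI = 82.03/EI
A unit hogging moment at Q produces rotation L₁/(3EI) + L₂/(3EI) = 4.6/EI.
Compatibility: M_Q·(L₁+L₂)/(3EI) = θ_0, giving M_Q = 17.83 kN·m (hogging).

M_Q = 17.83 kN·m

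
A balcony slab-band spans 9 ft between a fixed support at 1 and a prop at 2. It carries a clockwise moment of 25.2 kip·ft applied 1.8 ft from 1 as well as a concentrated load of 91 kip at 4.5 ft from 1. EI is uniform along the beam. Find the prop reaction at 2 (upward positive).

R_2 = 29.95 kip

Take the reaction at 2 as the redundant and release it; the primary structure is a cantilever fixed at 1.
Downward deflection at the released point 2 due to the loads:
  clockwise couple 25.2 at a = 1.8: M₀a(2L − a)/(2EI) = 367.4/EI
  point load 91 at a = 4.5: Pa²(3L − a)/(6EI) = 6910/EI
  δ_0 = 7278/EI
Flexibility coefficient — unit upward force at 2: δ_{22} = L³/(3EI) = 243/EI.
Compatibility at 2: δ_0 − R_2·δ_{22} = 0, so R_2 = 7278/243 = 29.95 kip.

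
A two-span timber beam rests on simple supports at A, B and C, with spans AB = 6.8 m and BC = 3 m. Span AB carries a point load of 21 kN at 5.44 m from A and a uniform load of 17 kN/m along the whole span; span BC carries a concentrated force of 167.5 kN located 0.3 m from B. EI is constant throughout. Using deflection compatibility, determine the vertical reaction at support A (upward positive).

R_A = 47.94 kN

Take M_B as the redundant. Released structure: two simple spans AB and BC with a hinge at B.
End slopes at the hinge B, treating each span as simply supported:
  span AB: point load 21 at a = 5.44: Pab(L + a)/(6LEI) = 46.61/EI
  span AB: UDL 17: wL³/(24EI) = 222.7/EI
  span BC: point load 167.5 at a = 0.3: Pab(L + b)/(6LEI) = 42.96/EI
  relative rotation θ_0 = (269.3 + 42.96)/EI = 312.3/EI
A unit hogging moment at B produces rotation L₁/(3EI) + L₂/(3EI) = 3.267/EI.
Slope continuity at B: θ_0 = M_B·3.267/EI, so M_B = 312.3/3.267 = 95.6 kN·m (hogging).
Span AB, ΣM about A with M_B applied at B: R_B^{AB}·6.8 = 507.3 + 95.6, so R_B^{AB} = 88.66 kN and R_A = 136.6 − 88.66 = 47.94 kN.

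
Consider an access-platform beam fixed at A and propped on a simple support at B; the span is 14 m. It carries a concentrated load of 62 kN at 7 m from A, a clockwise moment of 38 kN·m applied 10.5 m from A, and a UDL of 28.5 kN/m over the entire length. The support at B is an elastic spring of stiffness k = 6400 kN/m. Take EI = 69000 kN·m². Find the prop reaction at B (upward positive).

Release the roller at B. Primary structure: cantilever fixed at A.
Primary-structure tip deflection at B by superposition:
  point load 62 at a = 7: Pa²(3L − a)/(6EI) = 17722/EI
  clockwise couple 38 at a = 10.5: M₀a(2L − a)/(2EI) = 3491/EI
  UDL 28.5: wL⁴/(8EI) = 136857/EI
  δ_0 = 158070/EI
Tip deflection under a unit load at B: L³/(3EI) = 914.7/EI.
With EI = 69000 kN·m²: δ_0 = 2.2909 m and δ_{BB} = 0.013256 m/kN.
Compatibility — the spring shortens by R_B/k under the reaction it provides: δ_0 − R_B·δ_{BB} = R_B/k. With 1/k = 0.000156 m/kN, R_B = δ_0 / (δ_{BB} + 1/k) = 2.2909 / (0.013256 + 0.000156) = 170.8 kN.

R_B = 170.8 kN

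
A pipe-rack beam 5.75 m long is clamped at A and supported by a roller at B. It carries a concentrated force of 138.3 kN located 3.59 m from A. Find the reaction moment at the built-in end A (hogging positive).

Choose R_B as the redundant. The primary structure is the cantilever fixed at A.
Primary-structure tip deflection at B by superposition:
  point load 138.3 at a = 3.59: Pa²(3L − a)/(6EI) = 4058/EI
Flexibility coefficient — unit upward force at B: δ_{BB} = L³/(3EI) = 63.37/EI.
Compatibility at B: δ_0 − R_B·δ_{BB} = 0, so R_B = 4058/63.37 = 64.04 kN.
Moment equilibrium about A: M_A = Σ(load moments about A) − R_B·L = 496.5 − 64.04×5.75 = 128.3 kN·m.

M_A = 128.3 kN·m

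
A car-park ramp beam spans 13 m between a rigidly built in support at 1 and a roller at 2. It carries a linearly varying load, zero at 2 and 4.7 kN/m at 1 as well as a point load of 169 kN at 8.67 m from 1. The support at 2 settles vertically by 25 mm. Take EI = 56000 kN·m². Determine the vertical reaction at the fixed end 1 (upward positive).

Remove the prop at 2; the released (primary) structure is a cantilever built in at 1.
Free-end deflection of the primary structure under the applied loading (downward +):
  triangular load, peak 4.7 at the fixed end: w₀L⁴/(30EI) = 4475/EI
  point load 169 at a = 8.67: Pa²(3L − a)/(6EI) = 64216/EI
  δ_0 = 68691/EI
Flexibility coefficient — unit upward force at 2: δ_{22} = L³/(3EI) = 732.3/EI.
With EI = 56000 kN·m²: δ_0 = 1.2266 m and δ_{22} = 0.013077 m/kN.
Compatibility — the beam at 2 must follow the support down by 0.025 m: δ_0 − R_2·δ_{22} = 0.025, so R_2 = (1.2266 − 0.025)/0.013077 = 91.89 kN.
Vertical equilibrium: R_1 = ΣP − R_2 = 199.6 − 91.89 = 107.7 kN.

R_1 = 107.7 kN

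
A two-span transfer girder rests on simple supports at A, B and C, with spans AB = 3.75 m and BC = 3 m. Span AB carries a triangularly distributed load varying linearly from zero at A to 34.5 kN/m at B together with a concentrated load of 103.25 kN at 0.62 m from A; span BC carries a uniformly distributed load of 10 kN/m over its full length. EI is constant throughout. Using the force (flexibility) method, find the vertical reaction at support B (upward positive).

Release continuity at B by inserting a hinge; the redundant is the internal moment M_B. The primary structure is two simply-supported spans AB and BC.
Rotations at B on the released spans (each span's end-slope, ×1/EI):
  span AB: triangular load, peak 34.5: w₀L³/(45EI) = 40.43/EI
  span AB: point load 103.25 at a = 0.62: Pab(L + a)/(6LEI) = 38.92/EI
  span BC: UDL 10: wL³/(24EI) = 11.25/EI
  relative rotation θ_0 = (79.35 + 11.25)/EI = 90.6/EI
A unit hogging moment at B produces rotation L₁/(3EI) + L₂/(3EI) = 2.25/EI.
Slope continuity at B: θ_0 = M_B·2.25/EI, so M_B = 90.6/2.25 = 40.26 kN·m (hogging).
Span AB, ΣM about A with M_B applied at B: R_B^{AB}·3.75 = 225.7 + 40.26, so R_B^{AB} = 70.93 kN and R_A = 167.9 − 70.93 = 97 kN.
Span BC, ΣM about C: R_B^{BC}·3 = 45 + 40.26, so R_B^{BC} = 28.42 kN and R_C = 30 − 28.42 = 1.578 kN.
R_B = 70.93 + 28.42 = 99.35 kN.

R_B = 99.35 kN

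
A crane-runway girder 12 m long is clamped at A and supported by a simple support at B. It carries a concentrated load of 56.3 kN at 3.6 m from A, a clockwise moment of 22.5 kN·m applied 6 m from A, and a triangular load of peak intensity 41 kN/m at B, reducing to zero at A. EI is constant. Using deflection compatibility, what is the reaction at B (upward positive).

R_B = 144.2 kN

Choose R_B as the redundant. The primary structure is the cantilever fixed at A.
Primary-structure tip deflection at B by superposition:
  point load 56.3 at a = 3.6: Pa²(3L − a)/(6EI) = 3940/EI
  clockwise couple 22.5 at a = 6: M₀a(2L − a)/(2EI) = 1215/EI
  triangular load, peak 41 at the free end: 11w₀L⁴/(120EI) = 77933/EI
  δ_0 = 83088/EI
Tip deflection under a unit load at B: L³/(3EI) = 576/EI.
Compatibility at B: δ_0 − R_B·δ_{BB} = 0, so R_B = 83088/576 = 144.2 kN.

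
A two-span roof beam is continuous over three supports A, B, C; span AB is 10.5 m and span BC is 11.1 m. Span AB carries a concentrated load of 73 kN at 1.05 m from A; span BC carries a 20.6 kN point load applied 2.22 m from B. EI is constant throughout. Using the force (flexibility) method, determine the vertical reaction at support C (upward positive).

Insert a hinge at B; M_B is the redundant, and each span becomes simply supported.
Discontinuity in slope at B on the released structure — sum the simple-span end rotations:
  span AB: point load 73 at a = 1.05: Pab(L + a)/(6LEI) = 132.8/EI
  span BC: point load 20.6 at a = 2.22: Pab(L + b)/(6LEI) = 121.8/EI
  relative rotation θ_0 = (132.8 + 121.8)/EI = 254.6/EI
A unit hogging moment at B produces rotation L₁/(3EI) + L₂/(3EI) = 7.2/EI.
Slope continuity at B: θ_0 = M_B·7.2/EI, so M_B = 254.6/7.2 = 35.36 kN·m (hogging).
Span BC, ΣM about C: R_B^{BC}·11.1 = 182.9 + 35.36, so R_B^{BC} = 19.67 kN and R_C = 20.6 − 19.67 = 0.934 kN.

R_C = 0.934 kN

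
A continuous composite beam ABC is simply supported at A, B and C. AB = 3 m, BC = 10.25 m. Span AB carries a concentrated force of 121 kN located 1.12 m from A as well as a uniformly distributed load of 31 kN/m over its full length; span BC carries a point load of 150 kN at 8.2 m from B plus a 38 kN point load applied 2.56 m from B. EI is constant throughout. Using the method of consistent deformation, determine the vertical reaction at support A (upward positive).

R_A = 60.76 kN

Insert a hinge at B; M_B is the redundant, and each span becomes simply supported.
Discontinuity in slope at B on the released structure — sum the simple-span end rotations:
  span AB: point load 121 at a = 1.12: Pab(L + a)/(6LEI) = 58.32/EI
  span AB: UDL 31: wL³/(24EI) = 34.88/EI
  span BC: point load 150 at a = 8.2: Pab(L + b)/(6LEI) = 504.3/EI
  span BC: point load 38 at a = 2.56: Pab(L + b)/(6LEI) = 218.2/EI
  relative rotation θ_0 = (93.19 + 722.5)/EI = 815.7/EI
A unit hogging moment at B produces rotation L₁/(3EI) + L₂/(3EI) = 4.417/EI.
Slope continuity at B: θ_0 = M_B·4.417/EI, so M_B = 815.7/4.417 = 184.7 kN·m (hogging).
Span AB, ΣM about A with M_B applied at B: R_B^{AB}·3 = 275 + 184.7, so R_B^{AB} = 153.2 kN and R_A = 214 − 153.2 = 60.76 kN.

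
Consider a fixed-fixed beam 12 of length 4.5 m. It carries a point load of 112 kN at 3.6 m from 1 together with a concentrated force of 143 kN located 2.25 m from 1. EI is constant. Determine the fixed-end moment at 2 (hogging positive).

Take the two fixed-end moments M_1, M_2 as redundants; the released structure is the simple span 12.
End rotations of the released simple span under the applied load (×1/EI):
  at 1: point load 112 at a = 3.6: Pab(L + b)/(6LEI) = 72.58/EI
  at 2: point load 112 at a = 3.6: Pab(L + a)/(6LEI) = 108.9/EI
  at 1: point load 143 at a = 2.25: Pab(L + b)/(6LEI) = 181/EI
  at 2: point load 143 at a = 2.25: Pab(L + a)/(6LEI) = 181/EI
  θ_10 = 253.6/EI,  θ_20 = 289.8/EI
Flexibility coefficients: a unit moment at one end gives L/(3EI) there and L/(6EI) at the far end, so f₁₁ = f₂₂ = 1.5/EI and f₁₂ = f₂₁ = 0.75/EI.
Compatibility — zero rotation at each built-in end:
  1.5 M_1 + 0.75 M_2 = 253.6
  0.75 M_1 + 1.5 M_2 = 289.8
Solving the pair gives M_1 = 96.57 kN·m and M_2 = 144.9 kN·m (hogging).

M_2 = 144.9 kN·m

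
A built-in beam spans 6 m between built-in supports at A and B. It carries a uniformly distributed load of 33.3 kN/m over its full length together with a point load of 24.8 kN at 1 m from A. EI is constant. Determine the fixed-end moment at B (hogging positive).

Take the two fixed-end moments M_A, M_B as redundants; the released structure is the simple span AB.
On the primary (simply-supported) span, the end slopes from the loading are:
  at A: UDL 33.3: wL³/(24EI) = 299.7/EI
  at B: UDL 33.3: wL³/(24EI) = 299.7/EI
  at A: point load 24.8 at a = 1: Pab(L + b)/(6LEI) = 37.89/EI
  at B: point load 24.8 at a = 1: Pab(L + a)/(6LEI) = 24.11/EI
  θ_A0 = 337.6/EI,  θ_B0 = 323.8/EI
Flexibility coefficients: a unit moment at one end gives L/(3EI) there and L/(6EI) at the far end, so f₁₁ = f₂₂ = 2/EI and f₁₂ = f₂₁ = 1/EI.
Compatibility — zero rotation at each built-in end:
  2 M_A + 1 M_B = 337.6
  1 M_A + 2 M_B = 323.8
Solving the pair gives M_A = 117.1 kN·m and M_B = 103.3 kN·m (hogging).

M_B = 103.3 kN·m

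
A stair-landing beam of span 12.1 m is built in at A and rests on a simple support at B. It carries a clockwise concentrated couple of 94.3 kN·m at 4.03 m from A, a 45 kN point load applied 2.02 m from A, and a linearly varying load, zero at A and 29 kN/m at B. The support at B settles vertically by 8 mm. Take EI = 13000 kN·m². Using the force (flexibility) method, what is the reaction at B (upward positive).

R_B = 104.6 kN

Take the reaction at B as the redundant and release it; the primary structure is a cantilever fixed at A.
Deflection at B on the released cantilever, summing each load's contribution:
  clockwise couple 94.3 at a = 4.03: M₀a(2L − a)/(2EI) = 3833/EI
  point load 45 at a = 2.02: Pa²(3L − a)/(6EI) = 1049/EI
  triangular load, peak 29 at the free end: 11w₀L⁴/(120EI) = 56984/EI
  δ_0 = 61865/EI
Tip deflection under a unit load at B: L³/(3EI) = 590.5/EI.
With EI = 13000 kN·m²: δ_0 = 4.7589 m and δ_{BB} = 0.045425 m/kN.
Compatibility — the beam at B must follow the support down by 0.008 m: δ_0 − R_B·δ_{BB} = 0.008, so R_B = (4.7589 − 0.008)/0.045425 = 104.6 kN.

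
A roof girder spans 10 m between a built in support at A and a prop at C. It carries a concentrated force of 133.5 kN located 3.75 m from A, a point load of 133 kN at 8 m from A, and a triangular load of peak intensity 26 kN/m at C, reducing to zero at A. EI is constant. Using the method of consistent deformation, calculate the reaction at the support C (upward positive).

Release the roller at C. Primary structure: cantilever fixed at A.
Primary-structure tip deflection at C by superposition:
  point load 133.5 at a = 3.75: Pa²(3L − a)/(6EI) = 8213/EI
  point load 133 at a = 8: Pa²(3L − a)/(6EI) = 31211/EI
  triangular load, peak 26 at the free end: 11w₀L⁴/(120EI) = 23833/EI
  δ_0 = 63257/EI
Tip deflection under a unit load at C: L³/(3EI) = 333.3/EI.
The prop prevents deflection at C: R_C = δ_0/δ_{CC} = 63257/333.3 = 189.8 kN.

R_C = 189.8 kN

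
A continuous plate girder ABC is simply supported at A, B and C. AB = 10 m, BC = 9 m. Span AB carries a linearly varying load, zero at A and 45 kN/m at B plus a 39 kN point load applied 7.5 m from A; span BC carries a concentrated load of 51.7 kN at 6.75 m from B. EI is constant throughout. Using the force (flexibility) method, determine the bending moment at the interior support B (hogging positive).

M_B = 217.4 kN·m

Release continuity at B by inserting a hinge; the redundant is the internal moment M_B. The primary structure is two simply-supported spans AB and BC.
Discontinuity in slope at B on the released structure — sum the simple-span end rotations:
  span AB: triangular load, peak 45: w₀L³/(45EI) = 1000/EI
  span AB: point load 39 at a = 7.5: Pab(L + a)/(6LEI) = 213.3/EI
  span BC: point load 51.7 at a = 6.75: Pab(L + b)/(6LEI) = 163.6/EI
  relative rotation θ_0 = (1213 + 163.6)/EI = 1377/EI
A unit hogging moment at B produces rotation L₁/(3EI) + L₂/(3EI) = 6.333/EI.
Compatibility: M_B·(L₁+L₂)/(3EI) = θ_0, giving M_B = 217.4 kN·m (hogging).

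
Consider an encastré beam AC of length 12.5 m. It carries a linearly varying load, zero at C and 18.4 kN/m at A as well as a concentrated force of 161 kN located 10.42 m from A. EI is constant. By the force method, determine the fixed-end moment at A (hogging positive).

M_A = 190.2 kN·m

Release both end moments; the primary structure is a simply-supported span AC with redundants M_A and M_C.
On the primary (simply-supported) span, the end slopes from the loading are:
  at A: triangular load, peak 18.4: w₀L³/(45EI) = 798.6/EI
  at C: triangular load, peak 18.4: 7w₀L³/(360EI) = 698.8/EI
  at A: point load 161 at a = 10.42: Pab(L + b)/(6LEI) = 678.3/EI
  at C: point load 161 at a = 10.42: Pab(L + a)/(6LEI) = 1066/EI
  θ_A0 = 1477/EI,  θ_C0 = 1765/EI
Flexibility coefficients: a unit moment at one end gives L/(3EI) there and L/(6EI) at the far end, so f₁₁ = f₂₂ = 4.167/EI and f₁₂ = f₂₁ = 2.083/EI.
Compatibility — zero rotation at each built-in end:
  4.167 M_A + 2.083 M_C = 1477
  2.083 M_A + 4.167 M_C = 1765
Solving the pair gives M_A = 190.2 kN·m and M_C = 328.5 kN·m (hogging).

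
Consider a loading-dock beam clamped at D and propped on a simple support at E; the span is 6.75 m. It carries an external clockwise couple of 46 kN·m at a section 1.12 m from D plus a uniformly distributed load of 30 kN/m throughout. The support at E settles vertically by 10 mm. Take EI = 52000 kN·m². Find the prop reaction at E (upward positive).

Remove the prop at E; the released (primary) structure is a cantilever built in at D.
Free-end deflection of the primary structure under the applied loading (downward +):
  clockwise couple 46 at a = 1.12: M₀a(2L − a)/(2EI) = 318.9/EI
  UDL 30: wL⁴/(8EI) = 7785/EI
  δ_0 = 8104/EI
Flexibility coefficient — unit upward force at E: δ_{EE} = L³/(3EI) = 102.5/EI.
With EI = 52000 kN·m²: δ_0 = 0.15584 m and δ_{EE} = 0.001971 m/kN.
Compatibility — the beam at E must follow the support down by 0.01 m: δ_0 − R_E·δ_{EE} = 0.01, so R_E = (0.15584 − 0.01)/0.001971 = 73.98 kN.

R_E = 73.98 kN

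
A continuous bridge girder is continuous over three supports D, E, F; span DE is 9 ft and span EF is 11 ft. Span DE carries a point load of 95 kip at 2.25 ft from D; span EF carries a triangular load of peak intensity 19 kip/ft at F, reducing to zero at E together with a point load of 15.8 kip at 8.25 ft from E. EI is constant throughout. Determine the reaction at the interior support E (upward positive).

R_E = 88.81 kip

Insert a hinge at E; M_E is the redundant, and each span becomes simply supported.
End slopes at the hinge E, treating each span as simply supported:
  span DE: point load 95 at a = 2.25: Pab(L + a)/(6LEI) = 300.6/EI
  span EF: triangular load, peak 19: 7w₀L³/(360EI) = 491.7/EI
  span EF: point load 15.8 at a = 8.25: Pab(L + b)/(6LEI) = 74.68/EI
  relative rotation θ_0 = (300.6 + 566.4)/EI = 867/EI
A unit hogging moment at E produces rotation L₁/(3EI) + L₂/(3EI) = 6.667/EI.
Compatibility: M_E·(L₁+L₂)/(3EI) = θ_0, giving M_E = 130 kip·ft (hogging).
Span DE, ΣM about D with M_E applied at E: R_E^{DE}·9 = 213.8 + 130, so R_E^{DE} = 38.2 kip and R_D = 95 − 38.2 = 56.8 kip.
Span EF, ΣM about F: R_E^{EF}·11 = 426.6 + 130, so R_E^{EF} = 50.61 kip and R_F = 120.3 − 50.61 = 69.69 kip.
R_E = 38.2 + 50.61 = 88.81 kip.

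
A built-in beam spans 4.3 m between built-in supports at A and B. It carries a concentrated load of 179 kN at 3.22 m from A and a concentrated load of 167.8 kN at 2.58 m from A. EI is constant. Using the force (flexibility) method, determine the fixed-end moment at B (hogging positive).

Take the two fixed-end moments M_A, M_B as redundants; the released structure is the simple span AB.
End rotations of the released simple span under the applied load (×1/EI):
  at A: point load 179 at a = 3.22: Pab(L + b)/(6LEI) = 129.8/EI
  at B: point load 179 at a = 3.22: Pab(L + a)/(6LEI) = 181.4/EI
  at A: point load 167.8 at a = 2.58: Pab(L + b)/(6LEI) = 173.7/EI
  at B: point load 167.8 at a = 2.58: Pab(L + a)/(6LEI) = 198.6/EI
  θ_A0 = 303.6/EI,  θ_B0 = 380/EI
Flexibility coefficients: a unit moment at one end gives L/(3EI) there and L/(6EI) at the far end, so f₁₁ = f₂₂ = 1.433/EI and f₁₂ = f₂₁ = 0.7167/EI.
Compatibility — zero rotation at each built-in end:
  1.433 M_A + 0.7167 M_B = 303.6
  0.7167 M_A + 1.433 M_B = 380
Solving the pair gives M_A = 105.6 kN·m and M_B = 212.3 kN·m (hogging).

M_B = 212.3 kN·m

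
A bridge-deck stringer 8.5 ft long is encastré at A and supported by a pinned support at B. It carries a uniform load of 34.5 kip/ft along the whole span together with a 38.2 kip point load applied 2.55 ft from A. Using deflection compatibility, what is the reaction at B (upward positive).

Choose R_B as the redundant. The primary structure is the cantilever fixed at A.
Primary-structure tip deflection at B by superposition:
  UDL 34.5: wL⁴/(8EI) = 22512/EI
  point load 38.2 at a = 2.55: Pa²(3L − a)/(6EI) = 950.1/EI
  δ_0 = 23462/EI
Tip deflection under a unit load at B: L³/(3EI) = 204.7/EI.
Compatibility at B: δ_0 − R_B·δ_{BB} = 0, so R_B = 23462/204.7 = 114.6 kip.

R_B = 114.6 kip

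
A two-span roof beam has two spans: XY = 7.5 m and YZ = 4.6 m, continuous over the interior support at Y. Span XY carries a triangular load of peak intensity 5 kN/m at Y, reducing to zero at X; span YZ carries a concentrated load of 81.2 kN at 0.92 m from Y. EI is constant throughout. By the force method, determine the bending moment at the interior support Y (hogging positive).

Take M_Y as the redundant. Released structure: two simple spans XY and YZ with a hinge at Y.
Discontinuity in slope at Y on the released structure — sum the simple-span end rotations:
  span XY: triangular load, peak 5: w₀L³/(45EI) = 46.88/EI
  span YZ: point load 81.2 at a = 0.92: Pab(L + b)/(6LEI) = 82.47/EI
  relative rotation θ_0 = (46.88 + 82.47)/EI = 129.3/EI
A unit hogging moment at Y produces rotation L₁/(3EI) + L₂/(3EI) = 4.033/EI.
Slope continuity at Y: θ_0 = M_Y·4.033/EI, so M_Y = 129.3/4.033 = 32.07 kN·m (hogging).

M_Y = 32.07 kN·m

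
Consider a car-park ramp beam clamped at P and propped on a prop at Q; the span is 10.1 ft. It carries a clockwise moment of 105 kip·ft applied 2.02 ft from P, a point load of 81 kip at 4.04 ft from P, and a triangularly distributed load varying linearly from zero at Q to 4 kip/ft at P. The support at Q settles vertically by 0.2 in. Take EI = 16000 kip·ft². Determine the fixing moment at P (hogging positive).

Remove the prop at Q; the released (primary) structure is a cantilever built in at P.
Primary-structure tip deflection at Q by superposition:
  clockwise couple 105 at a = 2.02: M₀a(2L − a)/(2EI) = 1928/EI
  point load 81 at a = 4.04: Pa²(3L − a)/(6EI) = 5786/EI
  triangular load, peak 4 at the fixed end: w₀L⁴/(30EI) = 1387/EI
  δ_0 = 9102/EI
Flexibility coefficient — unit upward force at Q: δ_{QQ} = L³/(3EI) = 343.4/EI.
With EI = 16000 kip·ft²: δ_0 = 0.56885 ft and δ_{QQ} = 0.021465 ft/kip.
Compatibility — the beam at Q must follow the support down by 0.01667 ft: δ_0 − R_Q·δ_{QQ} = 0.01667, so R_Q = (0.56885 − 0.01667)/0.021465 = 25.73 kip.
Moment equilibrium about P: M_P = Σ(load moments about P) − R_Q·L = 500.2 − 25.73×10.1 = 240.4 kip·ft.

M_P = 240.4 kip·ft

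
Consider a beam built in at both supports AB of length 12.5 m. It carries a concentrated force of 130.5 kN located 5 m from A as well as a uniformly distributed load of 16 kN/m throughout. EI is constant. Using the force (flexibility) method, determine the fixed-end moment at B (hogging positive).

Take the two fixed-end moments M_A, M_B as redundants; the released structure is the simple span AB.
End rotations of the released simple span under the applied load (×1/EI):
  at A: point load 130.5 at a = 5: Pab(L + b)/(6LEI) = 1305/EI
  at B: point load 130.5 at a = 5: Pab(L + a)/(6LEI) = 1142/EI
  at A: UDL 16: wL³/(24EI) = 1302/EI
  at B: UDL 16: wL³/(24EI) = 1302/EI
  θ_A0 = 2607/EI,  θ_B0 = 2444/EI
Flexibility coefficients: a unit moment at one end gives L/(3EI) there and L/(6EI) at the far end, so f₁₁ = f₂₂ = 4.167/EI and f₁₂ = f₂₁ = 2.083/EI.
Compatibility — zero rotation at each built-in end:
  4.167 M_A + 2.083 M_B = 2607
  2.083 M_A + 4.167 M_B = 2444
Solving the pair gives M_A = 443.2 kN·m and M_B = 364.9 kN·m (hogging).

M_B = 364.9 kN·m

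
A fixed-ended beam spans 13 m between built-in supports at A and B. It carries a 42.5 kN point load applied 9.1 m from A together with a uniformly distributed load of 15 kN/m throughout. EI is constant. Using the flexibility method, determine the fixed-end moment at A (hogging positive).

M_A = 246.1 kN·m

Release both end moments; the primary structure is a simply-supported span AB with redundants M_A and M_B.
End rotations of the released simple span under the applied load (×1/EI):
  at A: point load 42.5 at a = 9.1: Pab(L + b)/(6LEI) = 326.8/EI
  at B: point load 42.5 at a = 9.1: Pab(L + a)/(6LEI) = 427.4/EI
  at A: UDL 15: wL³/(24EI) = 1373/EI
  at B: UDL 15: wL³/(24EI) = 1373/EI
  θ_A0 = 1700/EI,  θ_B0 = 1800/EI
Flexibility coefficients: a unit moment at one end gives L/(3EI) there and L/(6EI) at the far end, so f₁₁ = f₂₂ = 4.333/EI and f₁₂ = f₂₁ = 2.167/EI.
Compatibility — zero rotation at each built-in end:
  4.333 M_A + 2.167 M_B = 1700
  2.167 M_A + 4.333 M_B = 1800
Solving the pair gives M_A = 246.1 kN·m and M_B = 292.5 kN·m (hogging).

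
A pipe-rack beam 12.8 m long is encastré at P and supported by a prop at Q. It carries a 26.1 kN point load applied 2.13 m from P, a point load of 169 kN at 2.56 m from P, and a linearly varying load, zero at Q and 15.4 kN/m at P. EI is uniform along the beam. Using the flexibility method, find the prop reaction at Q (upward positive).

Release the roller at Q. Primary structure: cantilever fixed at P.
Free-end deflection of the primary structure under the applied loading (downward +):
  point load 26.1 at a = 2.13: Pa²(3L − a)/(6EI) = 715.8/EI
  point load 169 at a = 2.56: Pa²(3L − a)/(6EI) = 6616/EI
  triangular load, peak 15.4 at the fixed end: w₀L⁴/(30EI) = 13780/EI
  δ_0 = 21111/EI
Flexibility coefficient — unit upward force at Q: δ_{QQ} = L³/(3EI) = 699.1/EI.
The prop prevents deflection at Q: R_Q = δ_0/δ_{QQ} = 21111/699.1 = 30.2 kN.

R_Q = 30.2 kN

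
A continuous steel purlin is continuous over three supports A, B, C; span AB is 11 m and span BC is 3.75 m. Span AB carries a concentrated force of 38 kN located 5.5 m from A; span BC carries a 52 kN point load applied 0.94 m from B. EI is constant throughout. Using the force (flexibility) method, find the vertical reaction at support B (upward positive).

Take M_B as the redundant. Released structure: two simple spans AB and BC with a hinge at B.
End slopes at the hinge B, treating each span as simply supported:
  span AB: point load 38 at a = 5.5: Pab(L + a)/(6LEI) = 287.4/EI
  span BC: point load 52 at a = 0.94: Pab(L + b)/(6LEI) = 40.05/EI
  relative rotation θ_0 = (287.4 + 40.05)/EI = 327.4/EI
A unit hogging moment at B produces rotation L₁/(3EI) + L₂/(3EI) = 4.917/EI.
Compatibility: M_B·(L₁+L₂)/(3EI) = θ_0, giving M_B = 66.59 kN·m (hogging).
Span AB, ΣM about A with M_B applied at B: R_B^{AB}·11 = 209 + 66.59, so R_B^{AB} = 25.05 kN and R_A = 38 − 25.05 = 12.95 kN.
Span BC, ΣM about C: R_B^{BC}·3.75 = 146.1 + 66.59, so R_B^{BC} = 56.72 kN and R_C = 52 − 56.72 = -4.724 kN.
R_B = 25.05 + 56.72 = 81.78 kN.

R_B = 81.78 kN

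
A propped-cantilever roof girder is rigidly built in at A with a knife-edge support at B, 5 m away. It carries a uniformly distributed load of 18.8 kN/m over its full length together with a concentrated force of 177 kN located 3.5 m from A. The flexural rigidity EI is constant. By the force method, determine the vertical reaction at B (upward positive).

R_B = 135 kN

Remove the prop at B; the released (primary) structure is a cantilever built in at A.
Primary-structure tip deflection at B by superposition:
  UDL 18.8: wL⁴/(8EI) = 1469/EI
  point load 177 at a = 3.5: Pa²(3L − a)/(6EI) = 4156/EI
  δ_0 = 5625/EI
Flexibility coefficient — unit upward force at B: δ_{BB} = L³/(3EI) = 41.67/EI.
The prop prevents deflection at B: R_B = δ_0/δ_{BB} = 5625/41.67 = 135 kN.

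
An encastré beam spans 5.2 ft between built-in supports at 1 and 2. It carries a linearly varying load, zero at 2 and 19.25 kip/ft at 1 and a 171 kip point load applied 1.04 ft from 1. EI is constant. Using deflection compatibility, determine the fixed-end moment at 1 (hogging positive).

Release both end moments; the primary structure is a simply-supported span 12 with redundants M_1 and M_2.
Simple-span end rotations at 1 and 2 under the given loads:
  at 1: triangular load, peak 19.25: w₀L³/(45EI) = 60.15/EI
  at 2: triangular load, peak 19.25: 7w₀L³/(360EI) = 52.63/EI
  at 1: point load 171 at a = 1.04: Pab(L + b)/(6LEI) = 221.9/EI
  at 2: point load 171 at a = 1.04: Pab(L + a)/(6LEI) = 148/EI
  θ_10 = 282.1/EI,  θ_20 = 200.6/EI
Flexibility coefficients: a unit moment at one end gives L/(3EI) there and L/(6EI) at the far end, so f₁₁ = f₂₂ = 1.733/EI and f₁₂ = f₂₁ = 0.8667/EI.
Compatibility — zero rotation at each built-in end:
  1.733 M_1 + 0.8667 M_2 = 282.1
  0.8667 M_1 + 1.733 M_2 = 200.6
Solving the pair gives M_1 = 139.8 kip·ft and M_2 = 45.81 kip·ft (hogging).

M_1 = 139.8 kip·ft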